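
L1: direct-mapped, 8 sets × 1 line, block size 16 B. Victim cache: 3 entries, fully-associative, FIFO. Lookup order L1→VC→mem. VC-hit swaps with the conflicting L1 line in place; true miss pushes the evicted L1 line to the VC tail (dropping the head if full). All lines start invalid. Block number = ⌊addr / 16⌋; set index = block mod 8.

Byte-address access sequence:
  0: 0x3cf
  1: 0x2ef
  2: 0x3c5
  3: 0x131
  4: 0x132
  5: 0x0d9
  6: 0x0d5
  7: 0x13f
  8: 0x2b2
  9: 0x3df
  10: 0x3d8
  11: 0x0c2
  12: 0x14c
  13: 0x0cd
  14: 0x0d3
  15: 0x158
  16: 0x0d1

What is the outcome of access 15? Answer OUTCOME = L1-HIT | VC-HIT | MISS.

OUTCOME = MISS

  [0] addr=0x3cf blk=60 s=4: MISS | VC []
  [1] addr=0x2ef blk=46 s=6: MISS | VC []
  [2] addr=0x3c5 blk=60 s=4: L1-HIT | VC []
  [3] addr=0x131 blk=19 s=3: MISS | VC []
  [4] addr=0x132 blk=19 s=3: L1-HIT | VC []
  [5] addr=0xd9 blk=13 s=5: MISS | VC []
  [6] addr=0xd5 blk=13 s=5: L1-HIT | VC []
  [7] addr=0x13f blk=19 s=3: L1-HIT | VC []
  [8] addr=0x2b2 blk=43 s=3: MISS | VC [19]
  [9] addr=0x3df blk=61 s=5: MISS | VC [19, 13]
  [10] addr=0x3d8 blk=61 s=5: L1-HIT | VC [19, 13]
  [11] addr=0xc2 blk=12 s=4: MISS | VC [19, 13, 60]
  [12] addr=0x14c blk=20 s=4: MISS | VC [13, 60, 12]
  [13] addr=0xcd blk=12 s=4: VC-HIT | VC [13, 60, 20]
  [14] addr=0xd3 blk=13 s=5: VC-HIT | VC [61, 60, 20]
  [15] addr=0x158 blk=21 s=5: MISS | VC [60, 20, 13]
  [16] addr=0xd1 blk=13 s=5: VC-HIT | VC [60, 20, 21]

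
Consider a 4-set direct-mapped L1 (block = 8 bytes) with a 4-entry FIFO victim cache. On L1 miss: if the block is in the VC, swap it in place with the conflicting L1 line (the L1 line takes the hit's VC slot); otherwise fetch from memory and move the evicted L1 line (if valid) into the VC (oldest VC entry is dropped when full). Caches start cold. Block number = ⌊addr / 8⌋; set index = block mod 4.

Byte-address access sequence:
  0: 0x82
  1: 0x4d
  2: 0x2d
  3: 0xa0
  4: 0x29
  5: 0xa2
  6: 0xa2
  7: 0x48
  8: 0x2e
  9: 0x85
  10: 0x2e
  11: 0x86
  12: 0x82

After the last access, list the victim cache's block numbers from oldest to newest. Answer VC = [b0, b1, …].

VC = [9, 20]

  [0] addr=0x82 blk=16 s=0: MISS | VC []
  [1] addr=0x4d blk=9 s=1: MISS | VC []
  [2] addr=0x2d blk=5 s=1: MISS | VC [9]
  [3] addr=0xa0 blk=20 s=0: MISS | VC [9, 16]
  [4] addr=0x29 blk=5 s=1: L1-HIT | VC [9, 16]
  [5] addr=0xa2 blk=20 s=0: L1-HIT | VC [9, 16]
  [6] addr=0xa2 blk=20 s=0: L1-HIT | VC [9, 16]
  [7] addr=0x48 blk=9 s=1: VC-HIT | VC [5, 16]
  [8] addr=0x2e blk=5 s=1: VC-HIT | VC [9, 16]
  [9] addr=0x85 blk=16 s=0: VC-HIT | VC [9, 20]
  [10] addr=0x2e blk=5 s=1: L1-HIT | VC [9, 20]
  [11] addr=0x86 blk=16 s=0: L1-HIT | VC [9, 20]
  [12] addr=0x82 blk=16 s=0: L1-HIT | VC [9, 20]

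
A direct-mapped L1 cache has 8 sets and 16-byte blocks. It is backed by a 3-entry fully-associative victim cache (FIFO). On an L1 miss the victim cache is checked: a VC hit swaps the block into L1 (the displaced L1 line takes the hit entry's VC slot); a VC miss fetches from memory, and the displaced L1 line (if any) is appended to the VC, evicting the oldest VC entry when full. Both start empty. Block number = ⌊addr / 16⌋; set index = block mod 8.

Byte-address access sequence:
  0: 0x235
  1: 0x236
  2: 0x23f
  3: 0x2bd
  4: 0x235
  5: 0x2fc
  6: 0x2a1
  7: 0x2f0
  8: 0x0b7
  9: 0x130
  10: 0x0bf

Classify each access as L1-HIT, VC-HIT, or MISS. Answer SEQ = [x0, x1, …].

SEQ = [MISS, L1-HIT, L1-HIT, MISS, VC-HIT, MISS, MISS, L1-HIT, MISS, MISS, VC-HIT]

0: 0x235 (blk 35, set 3) → MISS  vc=[]
1: 0x236 (blk 35, set 3) → L1-HIT  vc=[]
2: 0x23f (blk 35, set 3) → L1-HIT  vc=[]
3: 0x2bd (blk 43, set 3) → MISS  vc=[35]
4: 0x235 (blk 35, set 3) → VC-HIT  vc=[43]
5: 0x2fc (blk 47, set 7) → MISS  vc=[43]
6: 0x2a1 (blk 42, set 2) → MISS  vc=[43]
7: 0x2f0 (blk 47, set 7) → L1-HIT  vc=[43]
8: 0xb7 (blk 11, set 3) → MISS  vc=[43, 35]
9: 0x130 (blk 19, set 3) → MISS  vc=[43, 35, 11]
10: 0xbf (blk 11, set 3) → VC-HIT  vc=[43, 35, 19]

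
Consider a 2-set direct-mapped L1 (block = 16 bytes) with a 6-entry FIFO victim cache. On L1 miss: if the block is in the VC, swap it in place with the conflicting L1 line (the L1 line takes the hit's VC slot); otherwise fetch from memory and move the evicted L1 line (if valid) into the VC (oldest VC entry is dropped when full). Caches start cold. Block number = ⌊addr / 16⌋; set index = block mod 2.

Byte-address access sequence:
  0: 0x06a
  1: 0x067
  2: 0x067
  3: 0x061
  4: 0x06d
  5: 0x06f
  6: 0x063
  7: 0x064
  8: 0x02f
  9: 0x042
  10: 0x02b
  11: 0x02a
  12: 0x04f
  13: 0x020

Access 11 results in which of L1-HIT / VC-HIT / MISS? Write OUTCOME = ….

OUTCOME = L1-HIT

#0 0x6a→b6/s0 MISS; vc=[]
#1 0x67→b6/s0 L1-HIT; vc=[]
#2 0x67→b6/s0 L1-HIT; vc=[]
#3 0x61→b6/s0 L1-HIT; vc=[]
#4 0x6d→b6/s0 L1-HIT; vc=[]
#5 0x6f→b6/s0 L1-HIT; vc=[]
#6 0x63→b6/s0 L1-HIT; vc=[]
#7 0x64→b6/s0 L1-HIT; vc=[]
#8 0x2f→b2/s0 MISS; vc=[6]
#9 0x42→b4/s0 MISS; vc=[6,2]
#10 0x2b→b2/s0 VC-HIT; vc=[6,4]
#11 0x2a→b2/s0 L1-HIT; vc=[6,4]
#12 0x4f→b4/s0 VC-HIT; vc=[6,2]
#13 0x20→b2/s0 VC-HIT; vc=[6,4]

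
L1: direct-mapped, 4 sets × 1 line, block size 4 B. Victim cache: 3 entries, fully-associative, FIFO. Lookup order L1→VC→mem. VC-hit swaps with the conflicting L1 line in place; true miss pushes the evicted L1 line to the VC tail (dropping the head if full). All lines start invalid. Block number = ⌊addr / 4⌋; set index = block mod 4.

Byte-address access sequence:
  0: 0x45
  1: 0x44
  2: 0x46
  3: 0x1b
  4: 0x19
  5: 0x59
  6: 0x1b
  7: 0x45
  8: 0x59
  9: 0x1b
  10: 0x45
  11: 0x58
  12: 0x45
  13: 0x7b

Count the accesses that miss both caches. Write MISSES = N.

0: 0x45 (blk 17, set 1) → MISS  vc=[]
1: 0x44 (blk 17, set 1) → L1-HIT  vc=[]
2: 0x46 (blk 17, set 1) → L1-HIT  vc=[]
3: 0x1b (blk 6, set 2) → MISS  vc=[]
4: 0x19 (blk 6, set 2) → L1-HIT  vc=[]
5: 0x59 (blk 22, set 2) → MISS  vc=[6]
6: 0x1b (blk 6, set 2) → VC-HIT  vc=[22]
7: 0x45 (blk 17, set 1) → L1-HIT  vc=[22]
8: 0x59 (blk 22, set 2) → VC-HIT  vc=[6]
9: 0x1b (blk 6, set 2) → VC-HIT  vc=[22]
10: 0x45 (blk 17, set 1) → L1-HIT  vc=[22]
11: 0x58 (blk 22, set 2) → VC-HIT  vc=[6]
12: 0x45 (blk 17, set 1) → L1-HIT  vc=[6]
13: 0x7b (blk 30, set 2) → MISS  vc=[6, 22]

MISSES = 4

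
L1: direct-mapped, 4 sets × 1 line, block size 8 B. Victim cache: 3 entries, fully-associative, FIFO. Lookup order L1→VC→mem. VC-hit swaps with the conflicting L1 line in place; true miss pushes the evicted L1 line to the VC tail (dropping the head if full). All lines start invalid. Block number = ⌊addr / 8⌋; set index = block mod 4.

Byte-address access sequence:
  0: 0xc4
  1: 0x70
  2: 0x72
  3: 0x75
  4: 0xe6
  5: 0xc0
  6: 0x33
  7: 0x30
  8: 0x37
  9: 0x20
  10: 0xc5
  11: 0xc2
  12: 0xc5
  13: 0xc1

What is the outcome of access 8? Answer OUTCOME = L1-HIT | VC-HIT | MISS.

#0 0xc4→b24/s0 MISS; vc=[]
#1 0x70→b14/s2 MISS; vc=[]
#2 0x72→b14/s2 L1-HIT; vc=[]
#3 0x75→b14/s2 L1-HIT; vc=[]
#4 0xe6→b28/s0 MISS; vc=[24]
#5 0xc0→b24/s0 VC-HIT; vc=[28]
#6 0x33→b6/s2 MISS; vc=[28,14]
#7 0x30→b6/s2 L1-HIT; vc=[28,14]
#8 0x37→b6/s2 L1-HIT; vc=[28,14]
#9 0x20→b4/s0 MISS; vc=[28,14,24]
#10 0xc5→b24/s0 VC-HIT; vc=[28,14,4]
#11 0xc2→b24/s0 L1-HIT; vc=[28,14,4]
#12 0xc5→b24/s0 L1-HIT; vc=[28,14,4]
#13 0xc1→b24/s0 L1-HIT; vc=[28,14,4]

OUTCOME = L1-HIT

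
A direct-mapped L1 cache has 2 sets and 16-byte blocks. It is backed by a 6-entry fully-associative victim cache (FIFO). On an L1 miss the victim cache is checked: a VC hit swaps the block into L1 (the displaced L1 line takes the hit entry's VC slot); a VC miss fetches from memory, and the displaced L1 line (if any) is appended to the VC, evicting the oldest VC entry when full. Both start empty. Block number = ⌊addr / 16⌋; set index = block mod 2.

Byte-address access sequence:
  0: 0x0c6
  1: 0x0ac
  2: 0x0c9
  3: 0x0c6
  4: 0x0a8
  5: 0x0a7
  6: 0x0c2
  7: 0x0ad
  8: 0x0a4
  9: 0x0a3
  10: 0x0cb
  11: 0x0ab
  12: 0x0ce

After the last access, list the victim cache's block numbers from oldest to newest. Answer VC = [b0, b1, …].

0: 0xc6 (blk 12, set 0) → MISS  vc=[]
1: 0xac (blk 10, set 0) → MISS  vc=[12]
2: 0xc9 (blk 12, set 0) → VC-HIT  vc=[10]
3: 0xc6 (blk 12, set 0) → L1-HIT  vc=[10]
4: 0xa8 (blk 10, set 0) → VC-HIT  vc=[12]
5: 0xa7 (blk 10, set 0) → L1-HIT  vc=[12]
6: 0xc2 (blk 12, set 0) → VC-HIT  vc=[10]
7: 0xad (blk 10, set 0) → VC-HIT  vc=[12]
8: 0xa4 (blk 10, set 0) → L1-HIT  vc=[12]
9: 0xa3 (blk 10, set 0) → L1-HIT  vc=[12]
10: 0xcb (blk 12, set 0) → VC-HIT  vc=[10]
11: 0xab (blk 10, set 0) → VC-HIT  vc=[12]
12: 0xce (blk 12, set 0) → VC-HIT  vc=[10]

VC = [10]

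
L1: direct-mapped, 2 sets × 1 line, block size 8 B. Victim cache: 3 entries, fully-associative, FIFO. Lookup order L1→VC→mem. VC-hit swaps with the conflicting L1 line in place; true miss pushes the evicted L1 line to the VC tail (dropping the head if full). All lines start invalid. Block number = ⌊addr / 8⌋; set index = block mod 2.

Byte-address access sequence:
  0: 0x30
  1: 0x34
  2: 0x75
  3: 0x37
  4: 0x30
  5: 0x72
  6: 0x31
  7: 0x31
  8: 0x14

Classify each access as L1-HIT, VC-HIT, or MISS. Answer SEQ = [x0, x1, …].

0: 0x30 (blk 6, set 0) → MISS  vc=[]
1: 0x34 (blk 6, set 0) → L1-HIT  vc=[]
2: 0x75 (blk 14, set 0) → MISS  vc=[6]
3: 0x37 (blk 6, set 0) → VC-HIT  vc=[14]
4: 0x30 (blk 6, set 0) → L1-HIT  vc=[14]
5: 0x72 (blk 14, set 0) → VC-HIT  vc=[6]
6: 0x31 (blk 6, set 0) → VC-HIT  vc=[14]
7: 0x31 (blk 6, set 0) → L1-HIT  vc=[14]
8: 0x14 (blk 2, set 0) → MISS  vc=[14, 6]

SEQ = [MISS, L1-HIT, MISS, VC-HIT, L1-HIT, VC-HIT, VC-HIT, L1-HIT, MISS]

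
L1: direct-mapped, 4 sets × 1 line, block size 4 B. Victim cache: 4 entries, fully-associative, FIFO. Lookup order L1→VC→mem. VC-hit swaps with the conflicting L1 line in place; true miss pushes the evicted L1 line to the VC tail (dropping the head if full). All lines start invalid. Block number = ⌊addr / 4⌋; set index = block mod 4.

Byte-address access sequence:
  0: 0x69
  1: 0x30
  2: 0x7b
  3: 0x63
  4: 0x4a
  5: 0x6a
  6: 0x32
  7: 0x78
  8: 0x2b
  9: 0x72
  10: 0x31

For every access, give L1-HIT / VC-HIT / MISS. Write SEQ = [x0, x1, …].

SEQ = [MISS, MISS, MISS, MISS, MISS, VC-HIT, VC-HIT, VC-HIT, MISS, MISS, VC-HIT]

#0 0x69→b26/s2 MISS; vc=[]
#1 0x30→b12/s0 MISS; vc=[]
#2 0x7b→b30/s2 MISS; vc=[26]
#3 0x63→b24/s0 MISS; vc=[26,12]
#4 0x4a→b18/s2 MISS; vc=[26,12,30]
#5 0x6a→b26/s2 VC-HIT; vc=[18,12,30]
#6 0x32→b12/s0 VC-HIT; vc=[18,24,30]
#7 0x78→b30/s2 VC-HIT; vc=[18,24,26]
#8 0x2b→b10/s2 MISS; vc=[18,24,26,30]
#9 0x72→b28/s0 MISS; vc=[24,26,30,12]
#10 0x31→b12/s0 VC-HIT; vc=[24,26,30,28]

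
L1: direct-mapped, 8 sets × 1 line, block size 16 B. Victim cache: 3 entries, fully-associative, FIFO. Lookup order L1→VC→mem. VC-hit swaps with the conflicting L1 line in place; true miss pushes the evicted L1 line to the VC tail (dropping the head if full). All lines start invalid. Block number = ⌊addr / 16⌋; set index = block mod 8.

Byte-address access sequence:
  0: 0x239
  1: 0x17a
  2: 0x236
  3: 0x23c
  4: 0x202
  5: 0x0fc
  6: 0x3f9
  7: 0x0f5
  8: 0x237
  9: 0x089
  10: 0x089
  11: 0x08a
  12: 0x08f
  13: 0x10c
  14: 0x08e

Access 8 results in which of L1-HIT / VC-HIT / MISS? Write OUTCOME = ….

OUTCOME = L1-HIT

  [0] addr=0x239 blk=35 s=3: MISS | VC []
  [1] addr=0x17a blk=23 s=7: MISS | VC []
  [2] addr=0x236 blk=35 s=3: L1-HIT | VC []
  [3] addr=0x23c blk=35 s=3: L1-HIT | VC []
  [4] addr=0x202 blk=32 s=0: MISS | VC []
  [5] addr=0xfc blk=15 s=7: MISS | VC [23]
  [6] addr=0x3f9 blk=63 s=7: MISS | VC [23, 15]
  [7] addr=0xf5 blk=15 s=7: VC-HIT | VC [23, 63]
  [8] addr=0x237 blk=35 s=3: L1-HIT | VC [23, 63]
  [9] addr=0x89 blk=8 s=0: MISS | VC [23, 63, 32]
  [10] addr=0x89 blk=8 s=0: L1-HIT | VC [23, 63, 32]
  [11] addr=0x8a blk=8 s=0: L1-HIT | VC [23, 63, 32]
  [12] addr=0x8f blk=8 s=0: L1-HIT | VC [23, 63, 32]
  [13] addr=0x10c blk=16 s=0: MISS | VC [63, 32, 8]
  [14] addr=0x8e blk=8 s=0: VC-HIT | VC [63, 32, 16]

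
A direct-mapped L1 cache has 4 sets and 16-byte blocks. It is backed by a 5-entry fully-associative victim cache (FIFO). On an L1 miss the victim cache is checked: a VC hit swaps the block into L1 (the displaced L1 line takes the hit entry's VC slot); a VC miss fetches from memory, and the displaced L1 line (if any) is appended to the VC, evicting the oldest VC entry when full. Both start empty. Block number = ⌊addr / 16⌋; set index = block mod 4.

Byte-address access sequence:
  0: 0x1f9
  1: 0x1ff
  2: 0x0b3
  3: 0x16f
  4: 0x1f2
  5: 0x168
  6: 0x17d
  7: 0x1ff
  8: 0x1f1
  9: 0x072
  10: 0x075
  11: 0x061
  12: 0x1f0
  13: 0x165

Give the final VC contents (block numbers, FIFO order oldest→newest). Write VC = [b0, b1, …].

  [0] addr=0x1f9 blk=31 s=3: MISS | VC []
  [1] addr=0x1ff blk=31 s=3: L1-HIT | VC []
  [2] addr=0xb3 blk=11 s=3: MISS | VC [31]
  [3] addr=0x16f blk=22 s=2: MISS | VC [31]
  [4] addr=0x1f2 blk=31 s=3: VC-HIT | VC [11]
  [5] addr=0x168 blk=22 s=2: L1-HIT | VC [11]
  [6] addr=0x17d blk=23 s=3: MISS | VC [11, 31]
  [7] addr=0x1ff blk=31 s=3: VC-HIT | VC [11, 23]
  [8] addr=0x1f1 blk=31 s=3: L1-HIT | VC [11, 23]
  [9] addr=0x72 blk=7 s=3: MISS | VC [11, 23, 31]
  [10] addr=0x75 blk=7 s=3: L1-HIT | VC [11, 23, 31]
  [11] addr=0x61 blk=6 s=2: MISS | VC [11, 23, 31, 22]
  [12] addr=0x1f0 blk=31 s=3: VC-HIT | VC [11, 23, 7, 22]
  [13] addr=0x165 blk=22 s=2: VC-HIT | VC [11, 23, 7, 6]

VC = [11, 23, 7, 6]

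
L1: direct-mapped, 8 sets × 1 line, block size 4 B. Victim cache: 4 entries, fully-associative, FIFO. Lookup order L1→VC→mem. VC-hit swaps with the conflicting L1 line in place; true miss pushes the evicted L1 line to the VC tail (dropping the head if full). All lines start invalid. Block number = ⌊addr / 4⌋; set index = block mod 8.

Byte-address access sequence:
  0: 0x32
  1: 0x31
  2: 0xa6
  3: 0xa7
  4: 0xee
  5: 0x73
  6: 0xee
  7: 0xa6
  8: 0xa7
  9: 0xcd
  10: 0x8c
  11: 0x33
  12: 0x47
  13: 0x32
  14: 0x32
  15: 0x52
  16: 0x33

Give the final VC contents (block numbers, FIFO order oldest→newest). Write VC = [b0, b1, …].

VC = [59, 51, 41, 20]

0: 0x32 (blk 12, set 4) → MISS  vc=[]
1: 0x31 (blk 12, set 4) → L1-HIT  vc=[]
2: 0xa6 (blk 41, set 1) → MISS  vc=[]
3: 0xa7 (blk 41, set 1) → L1-HIT  vc=[]
4: 0xee (blk 59, set 3) → MISS  vc=[]
5: 0x73 (blk 28, set 4) → MISS  vc=[12]
6: 0xee (blk 59, set 3) → L1-HIT  vc=[12]
7: 0xa6 (blk 41, set 1) → L1-HIT  vc=[12]
8: 0xa7 (blk 41, set 1) → L1-HIT  vc=[12]
9: 0xcd (blk 51, set 3) → MISS  vc=[12, 59]
10: 0x8c (blk 35, set 3) → MISS  vc=[12, 59, 51]
11: 0x33 (blk 12, set 4) → VC-HIT  vc=[28, 59, 51]
12: 0x47 (blk 17, set 1) → MISS  vc=[28, 59, 51, 41]
13: 0x32 (blk 12, set 4) → L1-HIT  vc=[28, 59, 51, 41]
14: 0x32 (blk 12, set 4) → L1-HIT  vc=[28, 59, 51, 41]
15: 0x52 (blk 20, set 4) → MISS  vc=[59, 51, 41, 12]
16: 0x33 (blk 12, set 4) → VC-HIT  vc=[59, 51, 41, 20]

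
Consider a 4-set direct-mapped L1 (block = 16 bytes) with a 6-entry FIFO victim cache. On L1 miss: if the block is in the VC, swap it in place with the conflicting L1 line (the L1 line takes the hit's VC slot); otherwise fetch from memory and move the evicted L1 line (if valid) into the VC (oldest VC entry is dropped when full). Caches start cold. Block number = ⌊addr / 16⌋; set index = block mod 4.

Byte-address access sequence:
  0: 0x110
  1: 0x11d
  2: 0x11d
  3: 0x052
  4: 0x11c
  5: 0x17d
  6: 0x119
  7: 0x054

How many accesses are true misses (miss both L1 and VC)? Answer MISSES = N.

MISSES = 3

#0 0x110→b17/s1 MISS; vc=[]
#1 0x11d→b17/s1 L1-HIT; vc=[]
#2 0x11d→b17/s1 L1-HIT; vc=[]
#3 0x52→b5/s1 MISS; vc=[17]
#4 0x11c→b17/s1 VC-HIT; vc=[5]
#5 0x17d→b23/s3 MISS; vc=[5]
#6 0x119→b17/s1 L1-HIT; vc=[5]
#7 0x54→b5/s1 VC-HIT; vc=[17]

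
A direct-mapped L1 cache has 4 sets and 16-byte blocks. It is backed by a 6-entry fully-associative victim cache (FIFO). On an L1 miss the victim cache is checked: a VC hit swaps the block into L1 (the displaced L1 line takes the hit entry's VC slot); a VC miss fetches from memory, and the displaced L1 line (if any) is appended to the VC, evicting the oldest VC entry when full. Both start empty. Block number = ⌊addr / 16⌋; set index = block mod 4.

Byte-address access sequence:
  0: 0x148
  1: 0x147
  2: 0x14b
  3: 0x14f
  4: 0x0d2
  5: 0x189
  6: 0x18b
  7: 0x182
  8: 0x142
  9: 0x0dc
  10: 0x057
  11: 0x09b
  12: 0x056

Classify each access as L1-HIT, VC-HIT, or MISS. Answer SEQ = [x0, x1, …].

SEQ = [MISS, L1-HIT, L1-HIT, L1-HIT, MISS, MISS, L1-HIT, L1-HIT, VC-HIT, L1-HIT, MISS, MISS, VC-HIT]

0: 0x148 (blk 20, set 0) → MISS  vc=[]
1: 0x147 (blk 20, set 0) → L1-HIT  vc=[]
2: 0x14b (blk 20, set 0) → L1-HIT  vc=[]
3: 0x14f (blk 20, set 0) → L1-HIT  vc=[]
4: 0xd2 (blk 13, set 1) → MISS  vc=[]
5: 0x189 (blk 24, set 0) → MISS  vc=[20]
6: 0x18b (blk 24, set 0) → L1-HIT  vc=[20]
7: 0x182 (blk 24, set 0) → L1-HIT  vc=[20]
8: 0x142 (blk 20, set 0) → VC-HIT  vc=[24]
9: 0xdc (blk 13, set 1) → L1-HIT  vc=[24]
10: 0x57 (blk 5, set 1) → MISS  vc=[24, 13]
11: 0x9b (blk 9, set 1) → MISS  vc=[24, 13, 5]
12: 0x56 (blk 5, set 1) → VC-HIT  vc=[24, 13, 9]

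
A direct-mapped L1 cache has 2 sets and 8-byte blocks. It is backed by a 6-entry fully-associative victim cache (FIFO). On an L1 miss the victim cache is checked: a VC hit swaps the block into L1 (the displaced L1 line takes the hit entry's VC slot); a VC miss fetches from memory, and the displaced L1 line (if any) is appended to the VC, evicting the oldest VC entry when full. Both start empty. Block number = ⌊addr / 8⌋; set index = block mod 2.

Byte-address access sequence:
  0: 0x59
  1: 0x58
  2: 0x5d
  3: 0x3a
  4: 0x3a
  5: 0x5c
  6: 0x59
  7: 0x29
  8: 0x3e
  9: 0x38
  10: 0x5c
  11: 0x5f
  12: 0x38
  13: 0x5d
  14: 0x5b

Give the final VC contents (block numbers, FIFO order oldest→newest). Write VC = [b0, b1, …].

VC = [5, 7]

0: 0x59 (blk 11, set 1) → MISS  vc=[]
1: 0x58 (blk 11, set 1) → L1-HIT  vc=[]
2: 0x5d (blk 11, set 1) → L1-HIT  vc=[]
3: 0x3a (blk 7, set 1) → MISS  vc=[11]
4: 0x3a (blk 7, set 1) → L1-HIT  vc=[11]
5: 0x5c (blk 11, set 1) → VC-HIT  vc=[7]
6: 0x59 (blk 11, set 1) → L1-HIT  vc=[7]
7: 0x29 (blk 5, set 1) → MISS  vc=[7, 11]
8: 0x3e (blk 7, set 1) → VC-HIT  vc=[5, 11]
9: 0x38 (blk 7, set 1) → L1-HIT  vc=[5, 11]
10: 0x5c (blk 11, set 1) → VC-HIT  vc=[5, 7]
11: 0x5f (blk 11, set 1) → L1-HIT  vc=[5, 7]
12: 0x38 (blk 7, set 1) → VC-HIT  vc=[5, 11]
13: 0x5d (blk 11, set 1) → VC-HIT  vc=[5, 7]
14: 0x5b (blk 11, set 1) → L1-HIT  vc=[5, 7]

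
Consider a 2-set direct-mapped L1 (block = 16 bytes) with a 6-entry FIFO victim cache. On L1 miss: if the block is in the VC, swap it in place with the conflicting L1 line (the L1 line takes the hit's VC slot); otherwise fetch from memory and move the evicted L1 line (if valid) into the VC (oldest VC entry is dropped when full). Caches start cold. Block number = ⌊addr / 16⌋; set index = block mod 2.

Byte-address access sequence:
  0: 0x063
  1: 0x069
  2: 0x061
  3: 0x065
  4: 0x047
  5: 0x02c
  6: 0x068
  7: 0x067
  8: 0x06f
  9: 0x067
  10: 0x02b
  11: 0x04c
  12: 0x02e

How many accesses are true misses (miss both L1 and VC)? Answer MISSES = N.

MISSES = 3

0: 0x63 (blk 6, set 0) → MISS  vc=[]
1: 0x69 (blk 6, set 0) → L1-HIT  vc=[]
2: 0x61 (blk 6, set 0) → L1-HIT  vc=[]
3: 0x65 (blk 6, set 0) → L1-HIT  vc=[]
4: 0x47 (blk 4, set 0) → MISS  vc=[6]
5: 0x2c (blk 2, set 0) → MISS  vc=[6, 4]
6: 0x68 (blk 6, set 0) → VC-HIT  vc=[2, 4]
7: 0x67 (blk 6, set 0) → L1-HIT  vc=[2, 4]
8: 0x6f (blk 6, set 0) → L1-HIT  vc=[2, 4]
9: 0x67 (blk 6, set 0) → L1-HIT  vc=[2, 4]
10: 0x2b (blk 2, set 0) → VC-HIT  vc=[6, 4]
11: 0x4c (blk 4, set 0) → VC-HIT  vc=[6, 2]
12: 0x2e (blk 2, set 0) → VC-HIT  vc=[6, 4]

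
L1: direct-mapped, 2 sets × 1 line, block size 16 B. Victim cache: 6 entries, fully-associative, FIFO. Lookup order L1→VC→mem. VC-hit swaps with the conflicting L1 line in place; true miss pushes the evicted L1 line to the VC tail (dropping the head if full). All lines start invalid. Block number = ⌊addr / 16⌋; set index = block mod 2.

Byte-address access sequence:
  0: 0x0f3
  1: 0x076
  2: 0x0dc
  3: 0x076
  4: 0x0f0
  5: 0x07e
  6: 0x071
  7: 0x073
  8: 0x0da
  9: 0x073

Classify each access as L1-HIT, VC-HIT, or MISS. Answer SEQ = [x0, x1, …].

  [0] addr=0xf3 blk=15 s=1: MISS | VC []
  [1] addr=0x76 blk=7 s=1: MISS | VC [15]
  [2] addr=0xdc blk=13 s=1: MISS | VC [15, 7]
  [3] addr=0x76 blk=7 s=1: VC-HIT | VC [15, 13]
  [4] addr=0xf0 blk=15 s=1: VC-HIT | VC [7, 13]
  [5] addr=0x7e blk=7 s=1: VC-HIT | VC [15, 13]
  [6] addr=0x71 blk=7 s=1: L1-HIT | VC [15, 13]
  [7] addr=0x73 blk=7 s=1: L1-HIT | VC [15, 13]
  [8] addr=0xda blk=13 s=1: VC-HIT | VC [15, 7]
  [9] addr=0x73 blk=7 s=1: VC-HIT | VC [15, 13]

SEQ = [MISS, MISS, MISS, VC-HIT, VC-HIT, VC-HIT, L1-HIT, L1-HIT, VC-HIT, VC-HIT]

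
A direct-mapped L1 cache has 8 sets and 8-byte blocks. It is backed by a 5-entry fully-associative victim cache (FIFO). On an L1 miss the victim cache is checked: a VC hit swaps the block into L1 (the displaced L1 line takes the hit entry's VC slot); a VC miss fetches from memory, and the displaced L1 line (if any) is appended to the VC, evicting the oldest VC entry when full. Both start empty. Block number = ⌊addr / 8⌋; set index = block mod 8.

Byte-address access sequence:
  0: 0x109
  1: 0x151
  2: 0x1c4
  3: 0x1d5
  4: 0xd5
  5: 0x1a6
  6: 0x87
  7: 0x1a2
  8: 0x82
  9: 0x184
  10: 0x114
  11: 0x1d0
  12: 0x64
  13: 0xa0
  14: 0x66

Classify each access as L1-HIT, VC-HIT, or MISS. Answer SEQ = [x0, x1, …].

SEQ = [MISS, MISS, MISS, MISS, MISS, MISS, MISS, L1-HIT, L1-HIT, MISS, MISS, VC-HIT, MISS, MISS, VC-HIT]

  [0] addr=0x109 blk=33 s=1: MISS | VC []
  [1] addr=0x151 blk=42 s=2: MISS | VC []
  [2] addr=0x1c4 blk=56 s=0: MISS | VC []
  [3] addr=0x1d5 blk=58 s=2: MISS | VC [42]
  [4] addr=0xd5 blk=26 s=2: MISS | VC [42, 58]
  [5] addr=0x1a6 blk=52 s=4: MISS | VC [42, 58]
  [6] addr=0x87 blk=16 s=0: MISS | VC [42, 58, 56]
  [7] addr=0x1a2 blk=52 s=4: L1-HIT | VC [42, 58, 56]
  [8] addr=0x82 blk=16 s=0: L1-HIT | VC [42, 58, 56]
  [9] addr=0x184 blk=48 s=0: MISS | VC [42, 58, 56, 16]
  [10] addr=0x114 blk=34 s=2: MISS | VC [42, 58, 56, 16, 26]
  [11] addr=0x1d0 blk=58 s=2: VC-HIT | VC [42, 34, 56, 16, 26]
  [12] addr=0x64 blk=12 s=4: MISS | VC [34, 56, 16, 26, 52]
  [13] addr=0xa0 blk=20 s=4: MISS | VC [56, 16, 26, 52, 12]
  [14] addr=0x66 blk=12 s=4: VC-HIT | VC [56, 16, 26, 52, 20]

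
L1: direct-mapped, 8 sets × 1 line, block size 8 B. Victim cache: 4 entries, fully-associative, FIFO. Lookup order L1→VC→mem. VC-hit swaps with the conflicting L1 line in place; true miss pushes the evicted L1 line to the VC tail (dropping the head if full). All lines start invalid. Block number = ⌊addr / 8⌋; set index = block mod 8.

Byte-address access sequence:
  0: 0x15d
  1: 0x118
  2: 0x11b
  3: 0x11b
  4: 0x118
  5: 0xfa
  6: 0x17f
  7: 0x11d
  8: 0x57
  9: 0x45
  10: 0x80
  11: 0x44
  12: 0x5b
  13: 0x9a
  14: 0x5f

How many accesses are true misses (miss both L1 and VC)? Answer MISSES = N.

MISSES = 9

#0 0x15d→b43/s3 MISS; vc=[]
#1 0x118→b35/s3 MISS; vc=[43]
#2 0x11b→b35/s3 L1-HIT; vc=[43]
#3 0x11b→b35/s3 L1-HIT; vc=[43]
#4 0x118→b35/s3 L1-HIT; vc=[43]
#5 0xfa→b31/s7 MISS; vc=[43]
#6 0x17f→b47/s7 MISS; vc=[43,31]
#7 0x11d→b35/s3 L1-HIT; vc=[43,31]
#8 0x57→b10/s2 MISS; vc=[43,31]
#9 0x45→b8/s0 MISS; vc=[43,31]
#10 0x80→b16/s0 MISS; vc=[43,31,8]
#11 0x44→b8/s0 VC-HIT; vc=[43,31,16]
#12 0x5b→b11/s3 MISS; vc=[43,31,16,35]
#13 0x9a→b19/s3 MISS; vc=[31,16,35,11]
#14 0x5f→b11/s3 VC-HIT; vc=[31,16,35,19]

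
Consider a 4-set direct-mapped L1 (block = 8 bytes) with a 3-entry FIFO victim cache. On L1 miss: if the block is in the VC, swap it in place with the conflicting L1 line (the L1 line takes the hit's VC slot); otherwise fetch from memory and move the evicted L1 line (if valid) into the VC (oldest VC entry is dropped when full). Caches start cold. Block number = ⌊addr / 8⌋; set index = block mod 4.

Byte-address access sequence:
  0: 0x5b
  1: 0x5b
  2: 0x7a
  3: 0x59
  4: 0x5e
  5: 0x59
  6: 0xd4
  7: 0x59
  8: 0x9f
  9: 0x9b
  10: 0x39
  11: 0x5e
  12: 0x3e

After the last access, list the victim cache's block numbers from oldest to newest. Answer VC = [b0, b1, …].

#0 0x5b→b11/s3 MISS; vc=[]
#1 0x5b→b11/s3 L1-HIT; vc=[]
#2 0x7a→b15/s3 MISS; vc=[11]
#3 0x59→b11/s3 VC-HIT; vc=[15]
#4 0x5e→b11/s3 L1-HIT; vc=[15]
#5 0x59→b11/s3 L1-HIT; vc=[15]
#6 0xd4→b26/s2 MISS; vc=[15]
#7 0x59→b11/s3 L1-HIT; vc=[15]
#8 0x9f→b19/s3 MISS; vc=[15,11]
#9 0x9b→b19/s3 L1-HIT; vc=[15,11]
#10 0x39→b7/s3 MISS; vc=[15,11,19]
#11 0x5e→b11/s3 VC-HIT; vc=[15,7,19]
#12 0x3e→b7/s3 VC-HIT; vc=[15,11,19]

VC = [15, 11, 19]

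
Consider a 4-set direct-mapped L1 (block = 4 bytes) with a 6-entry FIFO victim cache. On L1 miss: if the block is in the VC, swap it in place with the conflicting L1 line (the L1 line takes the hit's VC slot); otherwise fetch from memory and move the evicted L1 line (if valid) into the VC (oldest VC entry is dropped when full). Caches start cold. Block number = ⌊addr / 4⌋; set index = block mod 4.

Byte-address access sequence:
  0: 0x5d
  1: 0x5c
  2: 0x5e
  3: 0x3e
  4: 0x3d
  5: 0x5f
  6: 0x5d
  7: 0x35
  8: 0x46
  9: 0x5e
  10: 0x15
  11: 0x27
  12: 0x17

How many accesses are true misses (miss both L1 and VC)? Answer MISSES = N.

MISSES = 6

  [0] addr=0x5d blk=23 s=3: MISS | VC []
  [1] addr=0x5c blk=23 s=3: L1-HIT | VC []
  [2] addr=0x5e blk=23 s=3: L1-HIT | VC []
  [3] addr=0x3e blk=15 s=3: MISS | VC [23]
  [4] addr=0x3d blk=15 s=3: L1-HIT | VC [23]
  [5] addr=0x5f blk=23 s=3: VC-HIT | VC [15]
  [6] addr=0x5d blk=23 s=3: L1-HIT | VC [15]
  [7] addr=0x35 blk=13 s=1: MISS | VC [15]
  [8] addr=0x46 blk=17 s=1: MISS | VC [15, 13]
  [9] addr=0x5e blk=23 s=3: L1-HIT | VC [15, 13]
  [10] addr=0x15 blk=5 s=1: MISS | VC [15, 13, 17]
  [11] addr=0x27 blk=9 s=1: MISS | VC [15, 13, 17, 5]
  [12] addr=0x17 blk=5 s=1: VC-HIT | VC [15, 13, 17, 9]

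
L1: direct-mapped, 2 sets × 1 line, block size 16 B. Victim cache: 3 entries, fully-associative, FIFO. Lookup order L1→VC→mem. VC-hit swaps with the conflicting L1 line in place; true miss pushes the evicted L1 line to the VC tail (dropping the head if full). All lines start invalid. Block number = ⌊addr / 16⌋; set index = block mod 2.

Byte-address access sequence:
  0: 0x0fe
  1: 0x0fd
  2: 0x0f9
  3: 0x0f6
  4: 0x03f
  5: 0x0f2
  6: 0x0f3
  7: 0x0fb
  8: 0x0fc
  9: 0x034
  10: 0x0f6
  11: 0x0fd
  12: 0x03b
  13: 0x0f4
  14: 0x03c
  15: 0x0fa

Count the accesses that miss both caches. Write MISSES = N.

0: 0xfe (blk 15, set 1) → MISS  vc=[]
1: 0xfd (blk 15, set 1) → L1-HIT  vc=[]
2: 0xf9 (blk 15, set 1) → L1-HIT  vc=[]
3: 0xf6 (blk 15, set 1) → L1-HIT  vc=[]
4: 0x3f (blk 3, set 1) → MISS  vc=[15]
5: 0xf2 (blk 15, set 1) → VC-HIT  vc=[3]
6: 0xf3 (blk 15, set 1) → L1-HIT  vc=[3]
7: 0xfb (blk 15, set 1) → L1-HIT  vc=[3]
8: 0xfc (blk 15, set 1) → L1-HIT  vc=[3]
9: 0x34 (blk 3, set 1) → VC-HIT  vc=[15]
10: 0xf6 (blk 15, set 1) → VC-HIT  vc=[3]
11: 0xfd (blk 15, set 1) → L1-HIT  vc=[3]
12: 0x3b (blk 3, set 1) → VC-HIT  vc=[15]
13: 0xf4 (blk 15, set 1) → VC-HIT  vc=[3]
14: 0x3c (blk 3, set 1) → VC-HIT  vc=[15]
15: 0xfa (blk 15, set 1) → VC-HIT  vc=[3]

MISSES = 2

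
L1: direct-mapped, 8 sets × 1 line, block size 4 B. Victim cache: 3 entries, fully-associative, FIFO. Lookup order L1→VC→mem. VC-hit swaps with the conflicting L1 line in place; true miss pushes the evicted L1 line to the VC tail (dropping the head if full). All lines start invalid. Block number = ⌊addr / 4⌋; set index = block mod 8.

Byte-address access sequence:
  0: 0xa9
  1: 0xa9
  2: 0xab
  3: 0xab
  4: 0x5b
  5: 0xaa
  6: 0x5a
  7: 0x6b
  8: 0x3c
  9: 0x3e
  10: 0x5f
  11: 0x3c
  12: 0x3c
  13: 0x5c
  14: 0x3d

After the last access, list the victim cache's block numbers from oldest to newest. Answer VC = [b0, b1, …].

0: 0xa9 (blk 42, set 2) → MISS  vc=[]
1: 0xa9 (blk 42, set 2) → L1-HIT  vc=[]
2: 0xab (blk 42, set 2) → L1-HIT  vc=[]
3: 0xab (blk 42, set 2) → L1-HIT  vc=[]
4: 0x5b (blk 22, set 6) → MISS  vc=[]
5: 0xaa (blk 42, set 2) → L1-HIT  vc=[]
6: 0x5a (blk 22, set 6) → L1-HIT  vc=[]
7: 0x6b (blk 26, set 2) → MISS  vc=[42]
8: 0x3c (blk 15, set 7) → MISS  vc=[42]
9: 0x3e (blk 15, set 7) → L1-HIT  vc=[42]
10: 0x5f (blk 23, set 7) → MISS  vc=[42, 15]
11: 0x3c (blk 15, set 7) → VC-HIT  vc=[42, 23]
12: 0x3c (blk 15, set 7) → L1-HIT  vc=[42, 23]
13: 0x5c (blk 23, set 7) → VC-HIT  vc=[42, 15]
14: 0x3d (blk 15, set 7) → VC-HIT  vc=[42, 23]

VC = [42, 23]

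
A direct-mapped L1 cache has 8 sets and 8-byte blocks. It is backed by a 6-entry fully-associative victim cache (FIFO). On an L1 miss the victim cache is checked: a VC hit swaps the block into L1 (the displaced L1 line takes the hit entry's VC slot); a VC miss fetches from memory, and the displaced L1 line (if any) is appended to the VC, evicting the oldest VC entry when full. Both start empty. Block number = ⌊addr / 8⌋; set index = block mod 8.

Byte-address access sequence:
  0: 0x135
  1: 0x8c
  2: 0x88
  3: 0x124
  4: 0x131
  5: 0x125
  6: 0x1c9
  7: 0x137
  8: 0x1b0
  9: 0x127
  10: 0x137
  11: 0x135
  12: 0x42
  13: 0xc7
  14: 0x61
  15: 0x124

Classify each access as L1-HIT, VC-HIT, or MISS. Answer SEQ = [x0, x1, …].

SEQ = [MISS, MISS, L1-HIT, MISS, L1-HIT, L1-HIT, MISS, L1-HIT, MISS, L1-HIT, VC-HIT, L1-HIT, MISS, MISS, MISS, VC-HIT]

  [0] addr=0x135 blk=38 s=6: MISS | VC []
  [1] addr=0x8c blk=17 s=1: MISS | VC []
  [2] addr=0x88 blk=17 s=1: L1-HIT | VC []
  [3] addr=0x124 blk=36 s=4: MISS | VC []
  [4] addr=0x131 blk=38 s=6: L1-HIT | VC []
  [5] addr=0x125 blk=36 s=4: L1-HIT | VC []
  [6] addr=0x1c9 blk=57 s=1: MISS | VC [17]
  [7] addr=0x137 blk=38 s=6: L1-HIT | VC [17]
  [8] addr=0x1b0 blk=54 s=6: MISS | VC [17, 38]
  [9] addr=0x127 blk=36 s=4: L1-HIT | VC [17, 38]
  [10] addr=0x137 blk=38 s=6: VC-HIT | VC [17, 54]
  [11] addr=0x135 blk=38 s=6: L1-HIT | VC [17, 54]
  [12] addr=0x42 blk=8 s=0: MISS | VC [17, 54]
  [13] addr=0xc7 blk=24 s=0: MISS | VC [17, 54, 8]
  [14] addr=0x61 blk=12 s=4: MISS | VC [17, 54, 8, 36]
  [15] addr=0x124 blk=36 s=4: VC-HIT | VC [17, 54, 8, 12]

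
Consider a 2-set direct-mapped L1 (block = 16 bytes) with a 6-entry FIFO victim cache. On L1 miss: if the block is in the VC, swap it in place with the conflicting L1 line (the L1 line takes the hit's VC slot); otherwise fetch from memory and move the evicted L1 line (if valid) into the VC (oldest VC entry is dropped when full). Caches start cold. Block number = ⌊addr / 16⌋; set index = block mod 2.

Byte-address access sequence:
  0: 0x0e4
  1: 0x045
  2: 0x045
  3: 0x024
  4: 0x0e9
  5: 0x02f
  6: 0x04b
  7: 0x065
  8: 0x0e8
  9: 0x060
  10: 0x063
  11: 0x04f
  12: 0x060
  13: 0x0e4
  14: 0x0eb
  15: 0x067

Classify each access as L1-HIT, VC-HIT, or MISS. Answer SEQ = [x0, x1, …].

SEQ = [MISS, MISS, L1-HIT, MISS, VC-HIT, VC-HIT, VC-HIT, MISS, VC-HIT, VC-HIT, L1-HIT, VC-HIT, VC-HIT, VC-HIT, L1-HIT, VC-HIT]

0: 0xe4 (blk 14, set 0) → MISS  vc=[]
1: 0x45 (blk 4, set 0) → MISS  vc=[14]
2: 0x45 (blk 4, set 0) → L1-HIT  vc=[14]
3: 0x24 (blk 2, set 0) → MISS  vc=[14, 4]
4: 0xe9 (blk 14, set 0) → VC-HIT  vc=[2, 4]
5: 0x2f (blk 2, set 0) → VC-HIT  vc=[14, 4]
6: 0x4b (blk 4, set 0) → VC-HIT  vc=[14, 2]
7: 0x65 (blk 6, set 0) → MISS  vc=[14, 2, 4]
8: 0xe8 (blk 14, set 0) → VC-HIT  vc=[6, 2, 4]
9: 0x60 (blk 6, set 0) → VC-HIT  vc=[14, 2, 4]
10: 0x63 (blk 6, set 0) → L1-HIT  vc=[14, 2, 4]
11: 0x4f (blk 4, set 0) → VC-HIT  vc=[14, 2, 6]
12: 0x60 (blk 6, set 0) → VC-HIT  vc=[14, 2, 4]
13: 0xe4 (blk 14, set 0) → VC-HIT  vc=[6, 2, 4]
14: 0xeb (blk 14, set 0) → L1-HIT  vc=[6, 2, 4]
15: 0x67 (blk 6, set 0) → VC-HIT  vc=[14, 2, 4]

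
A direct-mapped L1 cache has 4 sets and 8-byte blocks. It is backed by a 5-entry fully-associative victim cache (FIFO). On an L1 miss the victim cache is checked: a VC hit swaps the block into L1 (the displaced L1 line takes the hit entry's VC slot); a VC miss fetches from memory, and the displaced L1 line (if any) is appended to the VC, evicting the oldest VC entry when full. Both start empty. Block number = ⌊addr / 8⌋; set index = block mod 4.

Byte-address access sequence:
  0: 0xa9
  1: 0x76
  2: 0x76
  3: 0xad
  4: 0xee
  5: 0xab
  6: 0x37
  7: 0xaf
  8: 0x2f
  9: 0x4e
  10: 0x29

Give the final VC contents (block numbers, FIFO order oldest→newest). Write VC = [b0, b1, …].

#0 0xa9→b21/s1 MISS; vc=[]
#1 0x76→b14/s2 MISS; vc=[]
#2 0x76→b14/s2 L1-HIT; vc=[]
#3 0xad→b21/s1 L1-HIT; vc=[]
#4 0xee→b29/s1 MISS; vc=[21]
#5 0xab→b21/s1 VC-HIT; vc=[29]
#6 0x37→b6/s2 MISS; vc=[29,14]
#7 0xaf→b21/s1 L1-HIT; vc=[29,14]
#8 0x2f→b5/s1 MISS; vc=[29,14,21]
#9 0x4e→b9/s1 MISS; vc=[29,14,21,5]
#10 0x29→b5/s1 VC-HIT; vc=[29,14,21,9]

VC = [29, 14, 21, 9]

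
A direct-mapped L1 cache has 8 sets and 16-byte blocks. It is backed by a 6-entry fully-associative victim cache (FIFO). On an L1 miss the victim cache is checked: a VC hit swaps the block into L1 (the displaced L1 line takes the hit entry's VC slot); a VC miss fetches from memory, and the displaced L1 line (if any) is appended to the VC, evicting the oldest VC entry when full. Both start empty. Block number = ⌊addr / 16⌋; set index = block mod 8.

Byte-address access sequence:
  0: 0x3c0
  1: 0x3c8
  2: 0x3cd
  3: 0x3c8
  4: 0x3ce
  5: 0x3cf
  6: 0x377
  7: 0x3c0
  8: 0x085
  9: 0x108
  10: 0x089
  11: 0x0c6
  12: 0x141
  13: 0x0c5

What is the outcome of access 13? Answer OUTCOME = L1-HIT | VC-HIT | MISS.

OUTCOME = VC-HIT

#0 0x3c0→b60/s4 MISS; vc=[]
#1 0x3c8→b60/s4 L1-HIT; vc=[]
#2 0x3cd→b60/s4 L1-HIT; vc=[]
#3 0x3c8→b60/s4 L1-HIT; vc=[]
#4 0x3ce→b60/s4 L1-HIT; vc=[]
#5 0x3cf→b60/s4 L1-HIT; vc=[]
#6 0x377→b55/s7 MISS; vc=[]
#7 0x3c0→b60/s4 L1-HIT; vc=[]
#8 0x85→b8/s0 MISS; vc=[]
#9 0x108→b16/s0 MISS; vc=[8]
#10 0x89→b8/s0 VC-HIT; vc=[16]
#11 0xc6→b12/s4 MISS; vc=[16,60]
#12 0x141→b20/s4 MISS; vc=[16,60,12]
#13 0xc5→b12/s4 VC-HIT; vc=[16,60,20]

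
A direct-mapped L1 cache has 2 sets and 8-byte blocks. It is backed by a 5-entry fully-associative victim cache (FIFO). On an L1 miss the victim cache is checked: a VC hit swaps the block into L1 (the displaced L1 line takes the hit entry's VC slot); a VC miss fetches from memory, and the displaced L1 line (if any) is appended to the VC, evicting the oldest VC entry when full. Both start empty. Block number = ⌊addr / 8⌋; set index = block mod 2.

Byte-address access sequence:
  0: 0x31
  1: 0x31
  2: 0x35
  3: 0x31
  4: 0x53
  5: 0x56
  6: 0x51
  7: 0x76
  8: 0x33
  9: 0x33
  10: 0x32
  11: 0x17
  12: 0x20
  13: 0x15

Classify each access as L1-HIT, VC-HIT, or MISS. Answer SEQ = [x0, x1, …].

SEQ = [MISS, L1-HIT, L1-HIT, L1-HIT, MISS, L1-HIT, L1-HIT, MISS, VC-HIT, L1-HIT, L1-HIT, MISS, MISS, VC-HIT]

#0 0x31→b6/s0 MISS; vc=[]
#1 0x31→b6/s0 L1-HIT; vc=[]
#2 0x35→b6/s0 L1-HIT; vc=[]
#3 0x31→b6/s0 L1-HIT; vc=[]
#4 0x53→b10/s0 MISS; vc=[6]
#5 0x56→b10/s0 L1-HIT; vc=[6]
#6 0x51→b10/s0 L1-HIT; vc=[6]
#7 0x76→b14/s0 MISS; vc=[6,10]
#8 0x33→b6/s0 VC-HIT; vc=[14,10]
#9 0x33→b6/s0 L1-HIT; vc=[14,10]
#10 0x32→b6/s0 L1-HIT; vc=[14,10]
#11 0x17→b2/s0 MISS; vc=[14,10,6]
#12 0x20→b4/s0 MISS; vc=[14,10,6,2]
#13 0x15→b2/s0 VC-HIT; vc=[14,10,6,4]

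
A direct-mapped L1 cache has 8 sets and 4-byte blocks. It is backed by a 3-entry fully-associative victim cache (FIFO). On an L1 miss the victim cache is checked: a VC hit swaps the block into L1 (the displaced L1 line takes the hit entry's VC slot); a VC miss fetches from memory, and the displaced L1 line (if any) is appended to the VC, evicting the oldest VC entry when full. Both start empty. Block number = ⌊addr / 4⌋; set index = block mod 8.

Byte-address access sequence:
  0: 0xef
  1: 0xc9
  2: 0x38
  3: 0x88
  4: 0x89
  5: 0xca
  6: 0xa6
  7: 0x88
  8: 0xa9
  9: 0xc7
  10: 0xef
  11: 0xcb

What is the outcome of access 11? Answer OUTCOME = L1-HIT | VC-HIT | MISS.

  [0] addr=0xef blk=59 s=3: MISS | VC []
  [1] addr=0xc9 blk=50 s=2: MISS | VC []
  [2] addr=0x38 blk=14 s=6: MISS | VC []
  [3] addr=0x88 blk=34 s=2: MISS | VC [50]
  [4] addr=0x89 blk=34 s=2: L1-HIT | VC [50]
  [5] addr=0xca blk=50 s=2: VC-HIT | VC [34]
  [6] addr=0xa6 blk=41 s=1: MISS | VC [34]
  [7] addr=0x88 blk=34 s=2: VC-HIT | VC [50]
  [8] addr=0xa9 blk=42 s=2: MISS | VC [50, 34]
  [9] addr=0xc7 blk=49 s=1: MISS | VC [50, 34, 41]
  [10] addr=0xef blk=59 s=3: L1-HIT | VC [50, 34, 41]
  [11] addr=0xcb blk=50 s=2: VC-HIT | VC [42, 34, 41]

OUTCOME = VC-HIT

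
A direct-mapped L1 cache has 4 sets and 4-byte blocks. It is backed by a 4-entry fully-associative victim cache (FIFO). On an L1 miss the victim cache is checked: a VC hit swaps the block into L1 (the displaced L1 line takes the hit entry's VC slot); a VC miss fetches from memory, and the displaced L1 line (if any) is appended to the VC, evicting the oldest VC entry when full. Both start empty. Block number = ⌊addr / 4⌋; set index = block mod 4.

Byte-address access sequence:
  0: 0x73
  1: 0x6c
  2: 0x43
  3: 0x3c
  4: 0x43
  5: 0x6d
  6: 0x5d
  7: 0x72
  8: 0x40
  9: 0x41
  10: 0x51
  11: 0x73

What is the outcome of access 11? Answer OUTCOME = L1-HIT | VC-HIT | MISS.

0: 0x73 (blk 28, set 0) → MISS  vc=[]
1: 0x6c (blk 27, set 3) → MISS  vc=[]
2: 0x43 (blk 16, set 0) → MISS  vc=[28]
3: 0x3c (blk 15, set 3) → MISS  vc=[28, 27]
4: 0x43 (blk 16, set 0) → L1-HIT  vc=[28, 27]
5: 0x6d (blk 27, set 3) → VC-HIT  vc=[28, 15]
6: 0x5d (blk 23, set 3) → MISS  vc=[28, 15, 27]
7: 0x72 (blk 28, set 0) → VC-HIT  vc=[16, 15, 27]
8: 0x40 (blk 16, set 0) → VC-HIT  vc=[28, 15, 27]
9: 0x41 (blk 16, set 0) → L1-HIT  vc=[28, 15, 27]
10: 0x51 (blk 20, set 0) → MISS  vc=[28, 15, 27, 16]
11: 0x73 (blk 28, set 0) → VC-HIT  vc=[20, 15, 27, 16]

OUTCOME = VC-HIT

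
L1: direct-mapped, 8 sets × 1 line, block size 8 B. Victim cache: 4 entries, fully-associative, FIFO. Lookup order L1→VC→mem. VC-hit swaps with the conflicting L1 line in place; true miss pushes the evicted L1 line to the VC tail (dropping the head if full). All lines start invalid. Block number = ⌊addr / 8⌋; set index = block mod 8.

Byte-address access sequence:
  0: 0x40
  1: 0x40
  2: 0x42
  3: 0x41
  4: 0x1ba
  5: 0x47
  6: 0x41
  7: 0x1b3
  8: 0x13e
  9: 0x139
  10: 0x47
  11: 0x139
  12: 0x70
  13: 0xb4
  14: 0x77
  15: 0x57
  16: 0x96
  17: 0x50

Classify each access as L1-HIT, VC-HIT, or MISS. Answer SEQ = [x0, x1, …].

SEQ = [MISS, L1-HIT, L1-HIT, L1-HIT, MISS, L1-HIT, L1-HIT, MISS, MISS, L1-HIT, L1-HIT, L1-HIT, MISS, MISS, VC-HIT, MISS, MISS, VC-HIT]

0: 0x40 (blk 8, set 0) → MISS  vc=[]
1: 0x40 (blk 8, set 0) → L1-HIT  vc=[]
2: 0x42 (blk 8, set 0) → L1-HIT  vc=[]
3: 0x41 (blk 8, set 0) → L1-HIT  vc=[]
4: 0x1ba (blk 55, set 7) → MISS  vc=[]
5: 0x47 (blk 8, set 0) → L1-HIT  vc=[]
6: 0x41 (blk 8, set 0) → L1-HIT  vc=[]
7: 0x1b3 (blk 54, set 6) → MISS  vc=[]
8: 0x13e (blk 39, set 7) → MISS  vc=[55]
9: 0x139 (blk 39, set 7) → L1-HIT  vc=[55]
10: 0x47 (blk 8, set 0) → L1-HIT  vc=[55]
11: 0x139 (blk 39, set 7) → L1-HIT  vc=[55]
12: 0x70 (blk 14, set 6) → MISS  vc=[55, 54]
13: 0xb4 (blk 22, set 6) → MISS  vc=[55, 54, 14]
14: 0x77 (blk 14, set 6) → VC-HIT  vc=[55, 54, 22]
15: 0x57 (blk 10, set 2) → MISS  vc=[55, 54, 22]
16: 0x96 (blk 18, set 2) → MISS  vc=[55, 54, 22, 10]
17: 0x50 (blk 10, set 2) → VC-HIT  vc=[55, 54, 22, 18]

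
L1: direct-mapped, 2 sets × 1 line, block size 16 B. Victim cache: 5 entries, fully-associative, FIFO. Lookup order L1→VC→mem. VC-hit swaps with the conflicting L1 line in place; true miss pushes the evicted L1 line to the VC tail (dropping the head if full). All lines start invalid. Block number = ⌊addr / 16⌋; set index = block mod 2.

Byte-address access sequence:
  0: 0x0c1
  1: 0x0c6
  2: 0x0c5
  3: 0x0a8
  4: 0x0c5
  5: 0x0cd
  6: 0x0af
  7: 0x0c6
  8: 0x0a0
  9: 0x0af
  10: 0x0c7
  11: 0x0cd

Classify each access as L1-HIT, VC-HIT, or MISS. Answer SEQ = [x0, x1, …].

#0 0xc1→b12/s0 MISS; vc=[]
#1 0xc6→b12/s0 L1-HIT; vc=[]
#2 0xc5→b12/s0 L1-HIT; vc=[]
#3 0xa8→b10/s0 MISS; vc=[12]
#4 0xc5→b12/s0 VC-HIT; vc=[10]
#5 0xcd→b12/s0 L1-HIT; vc=[10]
#6 0xaf→b10/s0 VC-HIT; vc=[12]
#7 0xc6→b12/s0 VC-HIT; vc=[10]
#8 0xa0→b10/s0 VC-HIT; vc=[12]
#9 0xaf→b10/s0 L1-HIT; vc=[12]
#10 0xc7→b12/s0 VC-HIT; vc=[10]
#11 0xcd→b12/s0 L1-HIT; vc=[10]

SEQ = [MISS, L1-HIT, L1-HIT, MISS, VC-HIT, L1-HIT, VC-HIT, VC-HIT, VC-HIT, L1-HIT, VC-HIT, L1-HIT]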